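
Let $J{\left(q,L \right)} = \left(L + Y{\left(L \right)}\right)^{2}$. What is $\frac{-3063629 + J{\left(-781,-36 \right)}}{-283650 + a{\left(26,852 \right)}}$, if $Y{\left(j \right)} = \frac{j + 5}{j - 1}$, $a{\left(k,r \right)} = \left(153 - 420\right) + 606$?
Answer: $\frac{598916500}{55407537} \approx 10.809$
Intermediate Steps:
$a{\left(k,r \right)} = 339$ ($a{\left(k,r \right)} = -267 + 606 = 339$)
$Y{\left(j \right)} = \frac{5 + j}{-1 + j}$
$J{\left(q,L \right)} = \left(L + \frac{5 + L}{-1 + L}\right)^{2}$
$\frac{-3063629 + J{\left(-781,-36 \right)}}{-283650 + a{\left(26,852 \right)}} = \frac{-3063629 + \frac{\left(5 + \left(-36\right)^{2}\right)^{2}}{\left(-1 - 36\right)^{2}}}{-283650 + 339} = \frac{-3063629 + \frac{\left(5 + 1296\right)^{2}}{1369}}{-283311} = \left(-3063629 + \frac{1301^{2}}{1369}\right) \left(- \frac{1}{283311}\right) = \left(-3063629 + \frac{1}{1369} \cdot 1692601\right) \left(- \frac{1}{283311}\right) = \left(-3063629 + \frac{1692601}{1369}\right) \left(- \frac{1}{283311}\right) = \left(- \frac{4192415500}{1369}\right) \left(- \frac{1}{283311}\right) = \frac{598916500}{55407537}$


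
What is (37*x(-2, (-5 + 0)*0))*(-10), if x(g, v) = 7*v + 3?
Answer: -1110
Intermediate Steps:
x(g, v) = 3 + 7*v
(37*x(-2, (-5 + 0)*0))*(-10) = (37*(3 + 7*((-5 + 0)*0)))*(-10) = (37*(3 + 7*(-5*0)))*(-10) = (37*(3 + 7*0))*(-10) = (37*(3 + 0))*(-10) = (37*3)*(-10) = 111*(-10) = -1110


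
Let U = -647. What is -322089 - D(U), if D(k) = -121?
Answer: -321968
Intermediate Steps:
-322089 - D(U) = -322089 - 1*(-121) = -322089 + 121 = -321968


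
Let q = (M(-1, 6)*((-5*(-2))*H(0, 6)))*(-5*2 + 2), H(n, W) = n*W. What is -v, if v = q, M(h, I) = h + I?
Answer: 0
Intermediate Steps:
H(n, W) = W*n
M(h, I) = I + h
q = 0 (q = ((6 - 1)*((-5*(-2))*(6*0)))*(-5*2 + 2) = (5*(10*0))*(-10 + 2) = (5*0)*(-8) = 0*(-8) = 0)
v = 0
-v = -1*0 = 0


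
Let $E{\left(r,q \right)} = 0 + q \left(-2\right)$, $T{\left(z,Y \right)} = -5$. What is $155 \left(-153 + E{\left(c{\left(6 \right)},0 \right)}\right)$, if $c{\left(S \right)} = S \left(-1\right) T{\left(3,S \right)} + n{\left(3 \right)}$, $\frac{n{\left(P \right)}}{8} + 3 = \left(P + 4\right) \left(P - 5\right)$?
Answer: $-23715$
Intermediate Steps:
$n{\left(P \right)} = -24 + 8 \left(-5 + P\right) \left(4 + P\right)$ ($n{\left(P \right)} = -24 + 8 \left(P + 4\right) \left(P - 5\right) = -24 + 8 \left(4 + P\right) \left(-5 + P\right) = -24 + 8 \left(-5 + P\right) \left(4 + P\right)$)
$c{\left(S \right)} = -136 + 5 S$ ($c{\left(S \right)} = S \left(-1\right) \left(-5\right) - \left(208 - 72\right) = - S \left(-5\right) - 136 = 5 S - 136 = -136 + 5 S$)
$E{\left(r,q \right)} = - 2 q$ ($E{\left(r,q \right)} = 0 - 2 q = - 2 q$)
$155 \left(-153 + E{\left(c{\left(6 \right)},0 \right)}\right) = 155 \left(-153 - 0\right) = 155 \left(-153 + 0\right) = 155 \left(-153\right) = -23715$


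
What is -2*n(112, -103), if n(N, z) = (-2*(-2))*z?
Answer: 824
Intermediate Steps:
n(N, z) = 4*z
-2*n(112, -103) = -8*(-103) = -2*(-412) = 824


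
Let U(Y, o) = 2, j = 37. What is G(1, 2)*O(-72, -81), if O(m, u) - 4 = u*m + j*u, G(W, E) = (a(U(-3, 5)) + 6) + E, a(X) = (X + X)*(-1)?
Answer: 11356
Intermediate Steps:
a(X) = -2*X (a(X) = (2*X)*(-1) = -2*X)
G(W, E) = 2 + E (G(W, E) = (-2*2 + 6) + E = (-4 + 6) + E = 2 + E)
O(m, u) = 4 + 37*u + m*u (O(m, u) = 4 + (u*m + 37*u) = 4 + (m*u + 37*u) = 4 + (37*u + m*u) = 4 + 37*u + m*u)
G(1, 2)*O(-72, -81) = (2 + 2)*(4 + 37*(-81) - 72*(-81)) = 4*(4 - 2997 + 5832) = 4*2839 = 11356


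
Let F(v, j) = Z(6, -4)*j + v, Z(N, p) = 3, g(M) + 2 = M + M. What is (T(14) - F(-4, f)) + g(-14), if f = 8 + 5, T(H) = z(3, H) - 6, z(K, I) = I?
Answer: -57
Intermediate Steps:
g(M) = -2 + 2*M (g(M) = -2 + (M + M) = -2 + 2*M)
T(H) = -6 + H (T(H) = H - 6 = -6 + H)
f = 13
F(v, j) = v + 3*j (F(v, j) = 3*j + v = v + 3*j)
(T(14) - F(-4, f)) + g(-14) = ((-6 + 14) - (-4 + 3*13)) + (-2 + 2*(-14)) = (8 - (-4 + 39)) + (-2 - 28) = (8 - 1*35) - 30 = (8 - 35) - 30 = -27 - 30 = -57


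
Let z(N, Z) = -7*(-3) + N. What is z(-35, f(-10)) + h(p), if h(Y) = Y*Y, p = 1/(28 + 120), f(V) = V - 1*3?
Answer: -306655/21904 ≈ -14.000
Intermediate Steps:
f(V) = -3 + V (f(V) = V - 3 = -3 + V)
z(N, Z) = 21 + N
p = 1/148 ≈ 0.0067568
h(Y) = Y²
z(-35, f(-10)) + h(p) = (21 - 35) + (1/148)² = -14 + 1/21904 = -306655/21904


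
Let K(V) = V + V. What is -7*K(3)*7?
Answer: -294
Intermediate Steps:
K(V) = 2*V
-7*K(3)*7 = -14*3*7 = -7*6*7 = -42*7 = -294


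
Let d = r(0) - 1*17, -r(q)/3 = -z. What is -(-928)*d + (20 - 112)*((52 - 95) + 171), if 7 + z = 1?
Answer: -44256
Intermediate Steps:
z = -6 (z = -7 + 1 = -6)
r(q) = -18 (r(q) = -(-3)*(-6) = -3*6 = -18)
d = -35 (d = -18 - 1*17 = -18 - 17 = -35)
-(-928)*d + (20 - 112)*((52 - 95) + 171) = -(-928)*(-35) + (20 - 112)*((52 - 95) + 171) = -464*70 - 92*(-43 + 171) = -32480 - 92*128 = -32480 - 11776 = -44256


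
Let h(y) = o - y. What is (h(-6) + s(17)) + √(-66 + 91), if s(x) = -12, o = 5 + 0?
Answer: 4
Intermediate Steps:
o = 5
h(y) = 5 - y
(h(-6) + s(17)) + √(-66 + 91) = ((5 - 1*(-6)) - 12) + √(-66 + 91) = ((5 + 6) - 12) + √25 = (11 - 12) + 5 = -1 + 5 = 4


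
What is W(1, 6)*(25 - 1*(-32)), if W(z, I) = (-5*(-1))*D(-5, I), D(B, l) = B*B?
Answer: 7125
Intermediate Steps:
D(B, l) = B²
W(z, I) = 125 (W(z, I) = -5*(-1)*(-5)² = 5*25 = 125)
W(1, 6)*(25 - 1*(-32)) = 125*(25 - 1*(-32)) = 125*(25 + 32) = 125*57 = 7125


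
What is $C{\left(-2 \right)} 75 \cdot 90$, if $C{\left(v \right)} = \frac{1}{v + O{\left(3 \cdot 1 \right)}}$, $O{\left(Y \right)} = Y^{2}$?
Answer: $\frac{6750}{7} \approx 964.29$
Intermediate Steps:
$C{\left(v \right)} = \frac{1}{9 + v}$ ($C{\left(v \right)} = \frac{1}{v + \left(3 \cdot 1\right)^{2}} = \frac{1}{v + 3^{2}} = \frac{1}{v + 9} = \frac{1}{9 + v}$)
$C{\left(-2 \right)} 75 \cdot 90 = \frac{1}{9 - 2} \cdot 75 \cdot 90 = \frac{1}{7} \cdot 75 \cdot 90 = \frac{75}{7} \cdot 90 = \frac{6750}{7}$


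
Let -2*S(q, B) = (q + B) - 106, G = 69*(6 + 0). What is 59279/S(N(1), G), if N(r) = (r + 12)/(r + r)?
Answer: -13948/37 ≈ -376.97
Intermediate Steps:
N(r) = (12 + r)/(2*r) (N(r) = (12 + r)/((2*r)) = (12 + r)*(1/(2*r)) = (12 + r)/(2*r))
G = 414 (G = 69*6 = 414)
S(q, B) = 53 - B/2 - q/2 (S(q, B) = -((q + B) - 106)/2 = -((B + q) - 106)/2 = -(-106 + B + q)/2 = 53 - B/2 - q/2)
59279/S(N(1), G) = 59279/(53 - ½*414 - (12 + 1)/(4*1)) = 59279/(53 - 207 - 13/4) = 59279/(-629/4) = 59279*(-4/629) = -13948/37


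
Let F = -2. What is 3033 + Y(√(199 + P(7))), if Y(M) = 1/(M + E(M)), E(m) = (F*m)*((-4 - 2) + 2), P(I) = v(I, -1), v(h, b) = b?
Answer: 3033 + √22/594 ≈ 3033.0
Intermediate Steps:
P(I) = -1
E(m) = 8*m (E(m) = (-2*m)*((-4 - 2) + 2) = (-2*m)*(-6 + 2) = -2*m*(-4) = 8*m)
Y(M) = 1/(9*M) (Y(M) = 1/(M + 8*M) = 1/(9*M))
3033 + Y(√(199 + P(7))) = 3033 + 1/(9*(√(199 - 1))) = 3033 + 1/(9*(√198)) = 3033 + 1/(9*((3*√22))) = 3033 + (√22/66)/9 = 3033 + √22/594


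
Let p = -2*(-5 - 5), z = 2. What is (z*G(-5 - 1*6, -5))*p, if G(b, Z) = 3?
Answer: 120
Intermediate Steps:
p = 20 (p = -2*(-10) = 20)
(z*G(-5 - 1*6, -5))*p = (2*3)*20 = 6*20 = 120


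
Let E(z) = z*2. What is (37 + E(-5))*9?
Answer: 243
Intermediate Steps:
E(z) = 2*z
(37 + E(-5))*9 = (37 + 2*(-5))*9 = (37 - 10)*9 = 27*9 = 243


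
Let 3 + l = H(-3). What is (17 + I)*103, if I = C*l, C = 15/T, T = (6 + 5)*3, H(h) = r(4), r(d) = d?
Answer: 19776/11 ≈ 1797.8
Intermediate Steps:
H(h) = 4
T = 33 (T = 11*3 = 33)
l = 1 (l = -3 + 4 = 1)
C = 5/11 (C = 15/33 = 15*(1/33) = 5/11 ≈ 0.45455)
I = 5/11 (I = (5/11)*1 = 5/11 ≈ 0.45455)
(17 + I)*103 = (17 + 5/11)*103 = (192/11)*103 = 19776/11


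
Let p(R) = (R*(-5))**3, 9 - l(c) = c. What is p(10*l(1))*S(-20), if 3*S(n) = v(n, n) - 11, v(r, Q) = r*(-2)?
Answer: -1856000000/3 ≈ -6.1867e+8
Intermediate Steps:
v(r, Q) = -2*r
l(c) = 9 - c
p(R) = -125*R**3 (p(R) = (-5*R)**3 = -125*R**3)
S(n) = -11/3 - 2*n/3 (S(n) = (-2*n - 11)/3 = (-11 - 2*n)/3 = -11/3 - 2*n/3)
p(10*l(1))*S(-20) = (-125*1000*(9 - 1*1)**3)*(-11/3 - 2/3*(-20)) = (-125*1000*(9 - 1)**3)*(-11/3 + 40/3) = -125*(10*8)**3*(29/3) = -125*80**3*(29/3) = -125*512000*(29/3) = -64000000*29/3 = -1856000000/3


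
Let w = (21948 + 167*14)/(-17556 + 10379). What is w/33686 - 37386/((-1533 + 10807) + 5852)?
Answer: -753247669244/304744053931 ≈ -2.4717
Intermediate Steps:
w = -24286/7177 (w = (21948 + 2338)/(-7177) = 24286*(-1/7177) = -24286/7177 ≈ -3.3839)
w/33686 - 37386/((-1533 + 10807) + 5852) = -24286/7177/33686 - 37386/((-1533 + 10807) + 5852) = -24286/7177*1/33686 - 37386/(9274 + 5852) = -12143/120882211 - 37386/15126 = -12143/120882211 - 37386*1/15126 = -12143/120882211 - 6231/2521 = -753247669244/304744053931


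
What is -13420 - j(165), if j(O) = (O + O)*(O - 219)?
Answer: 4400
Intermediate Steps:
j(O) = 2*O*(-219 + O) (j(O) = (2*O)*(-219 + O) = 2*O*(-219 + O))
-13420 - j(165) = -13420 - 2*165*(-219 + 165) = -13420 - 2*165*(-54) = -13420 - 1*(-17820) = -13420 + 17820 = 4400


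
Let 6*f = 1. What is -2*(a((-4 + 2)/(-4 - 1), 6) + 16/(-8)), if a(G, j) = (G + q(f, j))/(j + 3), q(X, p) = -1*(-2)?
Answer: 52/15 ≈ 3.4667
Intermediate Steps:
f = ⅙ (f = (⅙)*1 = ⅙ ≈ 0.16667)
q(X, p) = 2
a(G, j) = (2 + G)/(3 + j) (a(G, j) = (G + 2)/(j + 3) = (2 + G)/(3 + j))
-2*(a((-4 + 2)/(-4 - 1), 6) + 16/(-8)) = -2*((2 + (-4 + 2)/(-4 - 1))/(3 + 6) + 16/(-8)) = -2*((2 - 2/(-5))/9 + 16*(-⅛)) = -2*((2 - 2*(-⅕))/9 - 2) = -2*((2 + ⅖)/9 - 2) = -2*((⅑)*(12/5) - 2) = -2*(4/15 - 2) = -2*(-26/15) = 52/15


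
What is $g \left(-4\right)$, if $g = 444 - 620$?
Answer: $704$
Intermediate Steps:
$g = -176$
$g \left(-4\right) = \left(-176\right) \left(-4\right) = 704$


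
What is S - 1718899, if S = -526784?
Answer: -2245683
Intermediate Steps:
S - 1718899 = -526784 - 1718899 = -2245683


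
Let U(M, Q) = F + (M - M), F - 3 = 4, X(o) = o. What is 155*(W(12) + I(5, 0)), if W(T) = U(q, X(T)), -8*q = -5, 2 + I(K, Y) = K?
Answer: 1550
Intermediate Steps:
I(K, Y) = -2 + K
q = 5/8 (q = -1/8*(-5) = 5/8 ≈ 0.62500)
F = 7 (F = 3 + 4 = 7)
U(M, Q) = 7 (U(M, Q) = 7 + (M - M) = 7 + 0 = 7)
W(T) = 7
155*(W(12) + I(5, 0)) = 155*(7 + (-2 + 5)) = 155*(7 + 3) = 155*10 = 1550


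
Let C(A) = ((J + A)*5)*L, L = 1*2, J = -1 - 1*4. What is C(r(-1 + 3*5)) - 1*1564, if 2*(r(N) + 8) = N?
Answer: -1624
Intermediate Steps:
r(N) = -8 + N/2
J = -5 (J = -1 - 4 = -5)
L = 2
C(A) = -50 + 10*A (C(A) = ((-5 + A)*5)*2 = (-25 + 5*A)*2 = -50 + 10*A)
C(r(-1 + 3*5)) - 1*1564 = (-50 + 10*(-8 + (-1 + 3*5)/2)) - 1*1564 = (-50 + 10*(-8 + (-1 + 15)/2)) - 1564 = (-50 + 10*(-8 + (½)*14)) - 1564 = (-50 + 10*(-8 + 7)) - 1564 = (-50 + 10*(-1)) - 1564 = (-50 - 10) - 1564 = -60 - 1564 = -1624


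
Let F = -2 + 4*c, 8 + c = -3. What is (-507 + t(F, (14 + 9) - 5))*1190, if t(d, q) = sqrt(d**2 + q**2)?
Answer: -603330 + 2380*sqrt(610) ≈ -5.4455e+5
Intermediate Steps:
c = -11 (c = -8 - 3 = -11)
F = -46 (F = -2 + 4*(-11) = -2 - 44 = -46)
(-507 + t(F, (14 + 9) - 5))*1190 = (-507 + sqrt((-46)**2 + ((14 + 9) - 5)**2))*1190 = (-507 + sqrt(2116 + (23 - 5)**2))*1190 = (-507 + sqrt(2116 + 18**2))*1190 = (-507 + sqrt(2116 + 324))*1190 = (-507 + sqrt(2440))*1190 = (-507 + 2*sqrt(610))*1190 = -603330 + 2380*sqrt(610)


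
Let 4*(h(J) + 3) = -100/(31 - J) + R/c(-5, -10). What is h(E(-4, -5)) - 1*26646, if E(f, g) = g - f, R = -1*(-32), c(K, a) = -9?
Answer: -7675393/288 ≈ -26651.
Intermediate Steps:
R = 32
h(J) = -35/9 - 25/(31 - J) (h(J) = -3 + (-100/(31 - J) + 32/(-9))/4 = -3 + (-100/(31 - J) + 32*(-1/9))/4 = -3 + (-100/(31 - J) - 32/9)/4 = -3 + (-32/9 - 100/(31 - J))/4 = -3 + (-8/9 - 25/(31 - J)) = -35/9 - 25/(31 - J))
h(E(-4, -5)) - 1*26646 = 5*(262 - 7*(-5 - 1*(-4)))/(9*(-31 + (-5 - 1*(-4)))) - 1*26646 = 5*(262 - 7*(-5 + 4))/(9*(-31 + (-5 + 4))) - 26646 = 5*(262 - 7*(-1))/(9*(-31 - 1)) - 26646 = (5/9)*(262 + 7)/(-32) - 26646 = (5/9)*(-1/32)*269 - 26646 = -1345/288 - 26646 = -7675393/288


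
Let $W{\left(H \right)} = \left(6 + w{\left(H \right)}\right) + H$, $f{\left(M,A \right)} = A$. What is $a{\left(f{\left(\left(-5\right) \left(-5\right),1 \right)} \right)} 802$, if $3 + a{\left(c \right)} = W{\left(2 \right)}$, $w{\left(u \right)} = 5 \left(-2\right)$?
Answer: $-4010$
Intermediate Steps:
$w{\left(u \right)} = -10$
$W{\left(H \right)} = -4 + H$ ($W{\left(H \right)} = \left(6 - 10\right) + H = -4 + H$)
$a{\left(c \right)} = -5$ ($a{\left(c \right)} = -3 + \left(-4 + 2\right) = -3 - 2 = -5$)
$a{\left(f{\left(\left(-5\right) \left(-5\right),1 \right)} \right)} 802 = \left(-5\right) 802 = -4010$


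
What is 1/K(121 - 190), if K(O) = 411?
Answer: 1/411 ≈ 0.0024331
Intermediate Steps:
1/K(121 - 190) = 1/411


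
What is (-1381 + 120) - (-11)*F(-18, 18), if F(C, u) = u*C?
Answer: -4825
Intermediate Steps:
F(C, u) = C*u
(-1381 + 120) - (-11)*F(-18, 18) = (-1381 + 120) - (-11)*(-18*18) = -1261 - (-11)*(-324) = -1261 - 1*3564 = -1261 - 3564 = -4825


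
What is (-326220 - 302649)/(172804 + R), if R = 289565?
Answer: -209623/154123 ≈ -1.3601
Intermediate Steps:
(-326220 - 302649)/(172804 + R) = (-326220 - 302649)/(172804 + 289565) = -628869/462369 = -628869*1/462369 = -209623/154123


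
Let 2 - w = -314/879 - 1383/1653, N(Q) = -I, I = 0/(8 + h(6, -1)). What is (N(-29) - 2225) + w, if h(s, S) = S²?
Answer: -1076085134/484329 ≈ -2221.8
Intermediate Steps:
I = 0 (I = 0/(8 + (-1)²) = 0/(8 + 1) = 0/9 = 0*(⅑) = 0)
N(Q) = 0 (N(Q) = -1*0 = 0)
w = 1546891/484329 (w = 2 - (-314/879 - 1383/1653) = 2 - (-314*1/879 - 1383*1/1653) = 2 - (-314/879 - 461/551) = 2 - 1*(-578233/484329) = 2 + 578233/484329 = 1546891/484329 ≈ 3.1939)
(N(-29) - 2225) + w = (0 - 2225) + 1546891/484329 = -2225 + 1546891/484329 = -1076085134/484329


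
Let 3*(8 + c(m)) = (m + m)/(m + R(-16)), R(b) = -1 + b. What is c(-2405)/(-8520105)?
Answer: 26659/30953541465 ≈ 8.6126e-7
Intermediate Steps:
c(m) = -8 + 2*m/(3*(-17 + m)) (c(m) = -8 + ((m + m)/(m + (-1 - 16)))/3 = -8 + ((2*m)/(m - 17))/3 = -8 + ((2*m)/(-17 + m))/3 = -8 + (2*m/(-17 + m))/3 = -8 + 2*m/(3*(-17 + m)))
c(-2405)/(-8520105) = (2*(204 - 11*(-2405))/(3*(-17 - 2405)))/(-8520105) = ((2/3)*(204 + 26455)/(-2422))*(-1/8520105) = ((2/3)*(-1/2422)*26659)*(-1/8520105) = -26659/3633*(-1/8520105) = 26659/30953541465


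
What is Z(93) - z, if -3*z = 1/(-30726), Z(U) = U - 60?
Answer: 3041873/92178 ≈ 33.000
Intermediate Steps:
Z(U) = -60 + U
z = 1/92178 (z = -⅓/(-30726) = -⅓*(-1/30726) = 1/92178 ≈ 1.0849e-5)
Z(93) - z = (-60 + 93) - 1*1/92178 = 33 - 1/92178 = 3041873/92178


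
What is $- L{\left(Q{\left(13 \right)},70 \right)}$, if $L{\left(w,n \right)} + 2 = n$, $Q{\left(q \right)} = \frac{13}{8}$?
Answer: $-68$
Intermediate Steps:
$Q{\left(q \right)} = \frac{13}{8}$ ($Q{\left(q \right)} = 13 \cdot \frac{1}{8} = \frac{13}{8}$)
$L{\left(w,n \right)} = -2 + n$
$- L{\left(Q{\left(13 \right)},70 \right)} = - (-2 + 70) = \left(-1\right) 68 = -68$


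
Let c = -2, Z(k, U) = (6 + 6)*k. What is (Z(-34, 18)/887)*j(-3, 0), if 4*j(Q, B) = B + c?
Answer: 204/887 ≈ 0.22999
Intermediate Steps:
Z(k, U) = 12*k
j(Q, B) = -½ + B/4 (j(Q, B) = (B - 2)/4 = (-2 + B)/4 = -½ + B/4)
(Z(-34, 18)/887)*j(-3, 0) = ((12*(-34))/887)*(-½ + (¼)*0) = (-408*1/887)*(-½ + 0) = -408/887*(-½) = 204/887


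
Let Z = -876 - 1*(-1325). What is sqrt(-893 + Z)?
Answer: 2*I*sqrt(111) ≈ 21.071*I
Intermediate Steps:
Z = 449 (Z = -876 + 1325 = 449)
sqrt(-893 + Z) = sqrt(-893 + 449) = sqrt(-444) = 2*I*sqrt(111)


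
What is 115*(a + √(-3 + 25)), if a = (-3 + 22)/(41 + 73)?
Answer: 115/6 + 115*√22 ≈ 558.56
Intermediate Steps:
a = ⅙ (a = 19/114 = 19*(1/114) = ⅙ ≈ 0.16667)
115*(a + √(-3 + 25)) = 115*(⅙ + √(-3 + 25)) = 115*(⅙ + √22) = 115/6 + 115*√22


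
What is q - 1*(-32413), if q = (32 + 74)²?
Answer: 43649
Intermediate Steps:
q = 11236 (q = 106² = 11236)
q - 1*(-32413) = 11236 - 1*(-32413) = 11236 + 32413 = 43649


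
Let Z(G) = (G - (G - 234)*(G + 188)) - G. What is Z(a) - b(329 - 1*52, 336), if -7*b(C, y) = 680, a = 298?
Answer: -217048/7 ≈ -31007.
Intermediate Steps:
b(C, y) = -680/7 (b(C, y) = -1/7*680 = -680/7)
Z(G) = -(-234 + G)*(188 + G) (Z(G) = (G - (-234 + G)*(188 + G)) - G = -(-234 + G)*(188 + G))
Z(a) - b(329 - 1*52, 336) = (43992 - 1*298**2 + 46*298) - 1*(-680/7) = (43992 - 1*88804 + 13708) + 680/7 = (43992 - 88804 + 13708) + 680/7 = -31104 + 680/7 = -217048/7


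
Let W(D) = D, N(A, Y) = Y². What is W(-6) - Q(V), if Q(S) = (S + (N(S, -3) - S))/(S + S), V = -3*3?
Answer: -11/2 ≈ -5.5000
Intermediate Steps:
V = -9
Q(S) = 9/(2*S) (Q(S) = (S + ((-3)² - S))/(S + S) = (S + (9 - S))/((2*S)) = 9*(1/(2*S)) = 9/(2*S))
W(-6) - Q(V) = -6 - 9/(2*(-9)) = -6 - 9*(-1)/(2*9) = -6 - 1*(-½) = -6 + ½ = -11/2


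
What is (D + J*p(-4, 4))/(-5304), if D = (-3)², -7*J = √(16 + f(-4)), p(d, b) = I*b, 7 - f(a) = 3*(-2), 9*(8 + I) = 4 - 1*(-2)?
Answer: -3/1768 - 11*√29/13923 ≈ -0.0059514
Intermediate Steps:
I = -22/3 (I = -8 + (4 - 1*(-2))/9 = -8 + (4 + 2)/9 = -8 + (⅑)*6 = -8 + ⅔ = -22/3 ≈ -7.3333)
f(a) = 13 (f(a) = 7 - 3*(-2) = 7 - 1*(-6) = 7 + 6 = 13)
p(d, b) = -22*b/3
J = -√29/7 (J = -√(16 + 13)/7 = -√29/7 ≈ -0.76931)
D = 9
(D + J*p(-4, 4))/(-5304) = (9 + (-√29/7)*(-22/3*4))/(-5304) = (9 - √29/7*(-88/3))*(-1/5304) = (9 + 88*√29/21)*(-1/5304) = -3/1768 - 11*√29/13923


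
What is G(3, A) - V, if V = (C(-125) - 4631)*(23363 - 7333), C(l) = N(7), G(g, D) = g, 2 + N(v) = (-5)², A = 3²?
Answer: 73866243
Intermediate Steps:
A = 9
N(v) = 23 (N(v) = -2 + (-5)² = -2 + 25 = 23)
C(l) = 23
V = -73866240 (V = (23 - 4631)*(23363 - 7333) = -4608*16030 = -73866240)
G(3, A) - V = 3 - 1*(-73866240) = 3 + 73866240 = 73866243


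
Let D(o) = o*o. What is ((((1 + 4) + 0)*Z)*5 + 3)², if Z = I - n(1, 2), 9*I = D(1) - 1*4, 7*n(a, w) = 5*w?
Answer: 743044/441 ≈ 1684.9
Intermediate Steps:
n(a, w) = 5*w/7 (n(a, w) = (5*w)/7 = 5*w/7)
D(o) = o²
I = -⅓ (I = (1² - 1*4)/9 = (1 - 4)/9 = (⅑)*(-3) = -⅓ ≈ -0.33333)
Z = -37/21 (Z = -⅓ - 5*2/7 = -⅓ - 1*10/7 = -⅓ - 10/7 = -37/21 ≈ -1.7619)
((((1 + 4) + 0)*Z)*5 + 3)² = ((((1 + 4) + 0)*(-37/21))*5 + 3)² = (((5 + 0)*(-37/21))*5 + 3)² = ((5*(-37/21))*5 + 3)² = (-185/21*5 + 3)² = (-925/21 + 3)² = (-862/21)² = 743044/441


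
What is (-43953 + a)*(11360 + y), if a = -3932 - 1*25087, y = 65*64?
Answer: -1132525440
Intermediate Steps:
y = 4160
a = -29019 (a = -3932 - 25087 = -29019)
(-43953 + a)*(11360 + y) = (-43953 - 29019)*(11360 + 4160) = -72972*15520 = -1132525440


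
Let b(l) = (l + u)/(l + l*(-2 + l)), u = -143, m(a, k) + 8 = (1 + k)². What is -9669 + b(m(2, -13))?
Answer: -177522847/18360 ≈ -9669.0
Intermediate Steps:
m(a, k) = -8 + (1 + k)²
b(l) = (-143 + l)/(l + l*(-2 + l)) (b(l) = (l - 143)/(l + l*(-2 + l)) = (-143 + l)/(l + l*(-2 + l)))
-9669 + b(m(2, -13)) = -9669 + (-143 + (-8 + (1 - 13)²))/((-8 + (1 - 13)²)*(-1 + (-8 + (1 - 13)²))) = -9669 + (-143 + (-8 + (-12)²))/((-8 + (-12)²)*(-1 + (-8 + (-12)²))) = -9669 + (-143 + (-8 + 144))/((-8 + 144)*(-1 + (-8 + 144))) = -9669 + (-143 + 136)/(136*(-1 + 136)) = -9669 + (1/136)*(-7)/135 = -9669 + (1/136)*(1/135)*(-7) = -9669 - 7/18360 = -177522847/18360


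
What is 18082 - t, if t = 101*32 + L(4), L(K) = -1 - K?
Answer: 14855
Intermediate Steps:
t = 3227 (t = 101*32 + (-1 - 1*4) = 3232 + (-1 - 4) = 3232 - 5 = 3227)
18082 - t = 18082 - 1*3227 = 18082 - 3227 = 14855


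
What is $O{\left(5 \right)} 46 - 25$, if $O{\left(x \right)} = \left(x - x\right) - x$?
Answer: $-255$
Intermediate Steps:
$O{\left(x \right)} = - x$ ($O{\left(x \right)} = 0 - x = - x$)
$O{\left(5 \right)} 46 - 25 = \left(-1\right) 5 \cdot 46 - 25 = \left(-5\right) 46 - 25 = -230 - 25 = -255$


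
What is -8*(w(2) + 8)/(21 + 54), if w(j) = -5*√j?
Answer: -64/75 + 8*√2/15 ≈ -0.099086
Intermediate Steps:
-8*(w(2) + 8)/(21 + 54) = -8*(-5*√2 + 8)/(21 + 54) = -8*(8 - 5*√2)/75 = -8*(8/75 - √2/15) = -64/75 + 8*√2/15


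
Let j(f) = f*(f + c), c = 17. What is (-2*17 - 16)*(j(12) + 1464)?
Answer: -90600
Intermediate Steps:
j(f) = f*(17 + f) (j(f) = f*(f + 17) = f*(17 + f))
(-2*17 - 16)*(j(12) + 1464) = (-2*17 - 16)*(12*(17 + 12) + 1464) = (-34 - 16)*(12*29 + 1464) = -50*(348 + 1464) = -50*1812 = -90600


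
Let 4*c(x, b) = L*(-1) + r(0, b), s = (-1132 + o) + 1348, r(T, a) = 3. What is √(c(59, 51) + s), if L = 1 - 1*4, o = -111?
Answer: √426/2 ≈ 10.320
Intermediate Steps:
s = 105 (s = (-1132 - 111) + 1348 = -1243 + 1348 = 105)
L = -3 (L = 1 - 4 = -3)
c(x, b) = 3/2 (c(x, b) = (-3*(-1) + 3)/4 = (3 + 3)/4 = (¼)*6 = 3/2)
√(c(59, 51) + s) = √(3/2 + 105) = √(213/2) = √426/2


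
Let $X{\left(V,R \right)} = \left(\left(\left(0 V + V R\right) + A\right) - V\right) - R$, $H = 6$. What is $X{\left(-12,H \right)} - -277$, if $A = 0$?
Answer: $211$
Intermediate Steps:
$X{\left(V,R \right)} = - R - V + R V$ ($X{\left(V,R \right)} = \left(\left(\left(0 V + V R\right) + 0\right) - V\right) - R = \left(\left(\left(0 + R V\right) + 0\right) - V\right) - R = \left(\left(R V + 0\right) - V\right) - R = \left(R V - V\right) - R = \left(- V + R V\right) - R = - R - V + R V$)
$X{\left(-12,H \right)} - -277 = \left(\left(-1\right) 6 - -12 + 6 \left(-12\right)\right) - -277 = \left(-6 + 12 - 72\right) + 277 = -66 + 277 = 211$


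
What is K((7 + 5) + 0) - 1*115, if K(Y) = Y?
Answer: -103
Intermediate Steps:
K((7 + 5) + 0) - 1*115 = ((7 + 5) + 0) - 1*115 = (12 + 0) - 115 = 12 - 115 = -103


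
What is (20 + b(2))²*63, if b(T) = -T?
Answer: 20412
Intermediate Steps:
(20 + b(2))²*63 = (20 - 1*2)²*63 = (20 - 2)²*63 = 18²*63 = 324*63 = 20412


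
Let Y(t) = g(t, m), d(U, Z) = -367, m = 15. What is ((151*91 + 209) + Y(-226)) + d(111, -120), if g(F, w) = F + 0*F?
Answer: 13357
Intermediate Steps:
g(F, w) = F (g(F, w) = F + 0 = F)
Y(t) = t
((151*91 + 209) + Y(-226)) + d(111, -120) = ((151*91 + 209) - 226) - 367 = ((13741 + 209) - 226) - 367 = (13950 - 226) - 367 = 13724 - 367 = 13357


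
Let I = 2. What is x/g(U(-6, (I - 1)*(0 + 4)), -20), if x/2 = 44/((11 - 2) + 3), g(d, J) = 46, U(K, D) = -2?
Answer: 11/69 ≈ 0.15942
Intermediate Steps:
x = 22/3 (x = 2*(44/((11 - 2) + 3)) = 2*(44/(9 + 3)) = 2*(44/12) = 2*(44*(1/12)) = 2*(11/3) = 22/3 ≈ 7.3333)
x/g(U(-6, (I - 1)*(0 + 4)), -20) = (22/3)/46 = (22/3)*(1/46) = 11/69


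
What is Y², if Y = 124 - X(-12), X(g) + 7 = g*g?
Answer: 169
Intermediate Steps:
X(g) = -7 + g² (X(g) = -7 + g*g = -7 + g²)
Y = -13 (Y = 124 - (-7 + (-12)²) = 124 - (-7 + 144) = 124 - 1*137 = 124 - 137 = -13)
Y² = (-13)² = 169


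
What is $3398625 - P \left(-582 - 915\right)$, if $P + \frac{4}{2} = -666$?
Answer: $2398629$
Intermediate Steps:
$P = -668$ ($P = -2 - 666 = -668$)
$3398625 - P \left(-582 - 915\right) = 3398625 - - 668 \left(-582 - 915\right) = 3398625 - \left(-668\right) \left(-1497\right) = 3398625 - 999996 = 2398629$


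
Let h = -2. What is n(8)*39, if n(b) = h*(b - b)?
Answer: 0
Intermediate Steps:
n(b) = 0 (n(b) = -2*(b - b) = -2*0 = 0)
n(8)*39 = 0*39 = 0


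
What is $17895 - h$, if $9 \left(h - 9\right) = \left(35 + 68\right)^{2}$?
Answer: $\frac{150365}{9} \approx 16707.0$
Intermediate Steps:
$h = \frac{10690}{9}$ ($h = 9 + \frac{\left(35 + 68\right)^{2}}{9} = 9 + \frac{103^{2}}{9} = 9 + \frac{1}{9} \cdot 10609 = 9 + \frac{10609}{9} = \frac{10690}{9} \approx 1187.8$)
$17895 - h = 17895 - \frac{10690}{9} = \frac{150365}{9}$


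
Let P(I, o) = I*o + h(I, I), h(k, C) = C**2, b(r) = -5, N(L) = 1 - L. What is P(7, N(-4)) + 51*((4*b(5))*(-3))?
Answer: 3144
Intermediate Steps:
P(I, o) = I**2 + I*o (P(I, o) = I*o + I**2 = I**2 + I*o)
P(7, N(-4)) + 51*((4*b(5))*(-3)) = 7*(7 + (1 - 1*(-4))) + 51*((4*(-5))*(-3)) = 7*(7 + (1 + 4)) + 51*(-20*(-3)) = 7*(7 + 5) + 51*60 = 7*12 + 3060 = 84 + 3060 = 3144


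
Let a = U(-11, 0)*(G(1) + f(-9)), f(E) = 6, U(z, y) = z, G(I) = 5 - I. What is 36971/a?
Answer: -3361/10 ≈ -336.10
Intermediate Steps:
a = -110 (a = -11*((5 - 1*1) + 6) = -11*((5 - 1) + 6) = -11*(4 + 6) = -11*10 = -110)
36971/a = 36971/(-110) = 36971*(-1/110) = -3361/10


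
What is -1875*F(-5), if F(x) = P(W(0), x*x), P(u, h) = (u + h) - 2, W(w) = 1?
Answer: -45000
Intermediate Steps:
P(u, h) = -2 + h + u (P(u, h) = (h + u) - 2 = -2 + h + u)
F(x) = -1 + x**2 (F(x) = -2 + x*x + 1 = -2 + x**2 + 1 = -1 + x**2)
-1875*F(-5) = -1875*(-1 + (-5)**2) = -1875*(-1 + 25) = -1875*24 = -45000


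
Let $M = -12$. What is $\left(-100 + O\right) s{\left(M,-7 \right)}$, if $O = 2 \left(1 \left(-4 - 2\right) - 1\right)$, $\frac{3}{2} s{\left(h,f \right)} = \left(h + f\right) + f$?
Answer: $1976$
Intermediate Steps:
$s{\left(h,f \right)} = \frac{2 h}{3} + \frac{4 f}{3}$ ($s{\left(h,f \right)} = \frac{2 \left(\left(h + f\right) + f\right)}{3} = \frac{2 \left(\left(f + h\right) + f\right)}{3} = \frac{2 \left(h + 2 f\right)}{3} = \frac{2 h}{3} + \frac{4 f}{3}$)
$O = -14$ ($O = 2 \left(1 \left(-6\right) - 1\right) = 2 \left(-6 - 1\right) = 2 \left(-7\right) = -14$)
$\left(-100 + O\right) s{\left(M,-7 \right)} = \left(-100 - 14\right) \left(\frac{2}{3} \left(-12\right) + \frac{4}{3} \left(-7\right)\right) = - 114 \left(-8 - \frac{28}{3}\right) = \left(-114\right) \left(- \frac{52}{3}\right) = 1976$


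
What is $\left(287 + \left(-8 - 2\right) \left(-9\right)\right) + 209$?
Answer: $586$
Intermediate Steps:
$\left(287 + \left(-8 - 2\right) \left(-9\right)\right) + 209 = \left(287 - -90\right) + 209 = \left(287 + 90\right) + 209 = 377 + 209 = 586$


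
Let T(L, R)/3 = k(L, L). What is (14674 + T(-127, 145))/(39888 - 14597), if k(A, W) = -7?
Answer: 14653/25291 ≈ 0.57938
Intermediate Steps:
T(L, R) = -21 (T(L, R) = 3*(-7) = -21)
(14674 + T(-127, 145))/(39888 - 14597) = (14674 - 21)/(39888 - 14597) = 14653/25291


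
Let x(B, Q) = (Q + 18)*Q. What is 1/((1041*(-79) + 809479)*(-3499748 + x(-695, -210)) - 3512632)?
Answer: -1/2515837931352 ≈ -3.9748e-13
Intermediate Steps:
x(B, Q) = Q*(18 + Q) (x(B, Q) = (18 + Q)*Q = Q*(18 + Q))
1/((1041*(-79) + 809479)*(-3499748 + x(-695, -210)) - 3512632) = 1/((1041*(-79) + 809479)*(-3499748 - 210*(18 - 210)) - 3512632) = 1/((-82239 + 809479)*(-3499748 - 210*(-192)) - 3512632) = 1/(727240*(-3499748 + 40320) - 3512632) = 1/(727240*(-3459428) - 3512632) = 1/(-2515834418720 - 3512632) = 1/(-2515837931352) = -1/2515837931352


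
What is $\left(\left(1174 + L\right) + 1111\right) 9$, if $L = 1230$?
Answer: $31635$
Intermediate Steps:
$\left(\left(1174 + L\right) + 1111\right) 9 = \left(\left(1174 + 1230\right) + 1111\right) 9 = \left(2404 + 1111\right) 9 = 3515 \cdot 9 = 31635$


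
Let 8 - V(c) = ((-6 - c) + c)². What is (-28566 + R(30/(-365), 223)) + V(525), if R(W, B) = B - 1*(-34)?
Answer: -28337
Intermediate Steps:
V(c) = -28 (V(c) = 8 - ((-6 - c) + c)² = 8 - 1*(-6)² = 8 - 1*36 = 8 - 36 = -28)
R(W, B) = 34 + B (R(W, B) = B + 34 = 34 + B)
(-28566 + R(30/(-365), 223)) + V(525) = (-28566 + (34 + 223)) - 28 = (-28566 + 257) - 28 = -28309 - 28 = -28337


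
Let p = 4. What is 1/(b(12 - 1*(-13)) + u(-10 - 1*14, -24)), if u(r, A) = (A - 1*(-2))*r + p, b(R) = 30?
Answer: 1/562 ≈ 0.0017794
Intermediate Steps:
u(r, A) = 4 + r*(2 + A) (u(r, A) = (A - 1*(-2))*r + 4 = (A + 2)*r + 4 = (2 + A)*r + 4 = r*(2 + A) + 4 = 4 + r*(2 + A))
1/(b(12 - 1*(-13)) + u(-10 - 1*14, -24)) = 1/(30 + (4 + 2*(-10 - 1*14) - 24*(-10 - 1*14))) = 1/(30 + (4 + 2*(-10 - 14) - 24*(-10 - 14))) = 1/(30 + (4 + 2*(-24) - 24*(-24))) = 1/(30 + (4 - 48 + 576)) = 1/(30 + 532) = 1/562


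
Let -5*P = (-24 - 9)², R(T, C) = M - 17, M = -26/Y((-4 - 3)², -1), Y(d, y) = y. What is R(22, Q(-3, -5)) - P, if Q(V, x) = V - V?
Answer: 1134/5 ≈ 226.80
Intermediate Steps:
M = 26 (M = -26/(-1) = -26*(-1) = 26)
Q(V, x) = 0
R(T, C) = 9 (R(T, C) = 26 - 17 = 9)
P = -1089/5 (P = -(-24 - 9)²/5 = -⅕*(-33)² = -⅕*1089 = -1089/5 ≈ -217.80)
R(22, Q(-3, -5)) - P = 9 - 1*(-1089/5) = 9 + 1089/5 = 1134/5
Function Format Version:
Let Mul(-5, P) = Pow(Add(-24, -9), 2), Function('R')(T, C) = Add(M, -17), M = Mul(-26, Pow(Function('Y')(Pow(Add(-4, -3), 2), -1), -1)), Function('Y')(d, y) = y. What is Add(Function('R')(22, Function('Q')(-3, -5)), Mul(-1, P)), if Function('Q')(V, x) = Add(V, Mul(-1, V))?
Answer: Rational(1134, 5) ≈ 226.80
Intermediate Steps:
M = 26 (M = Mul(-26, Pow(-1, -1)) = Mul(-26, -1) = 26)
Function('Q')(V, x) = 0
Function('R')(T, C) = 9 (Function('R')(T, C) = Add(26, -17) = 9)
P = Rational(-1089, 5) (P = Mul(Rational(-1, 5), Pow(Add(-24, -9), 2)) = Mul(Rational(-1, 5), Pow(-33, 2)) = Mul(Rational(-1, 5), 1089) = Rational(-1089, 5) ≈ -217.80)
Add(Function('R')(22, Function('Q')(-3, -5)), Mul(-1, P)) = Add(9, Mul(-1, Rational(-1089, 5))) = Add(9, Rational(1089, 5)) = Rational(1134, 5)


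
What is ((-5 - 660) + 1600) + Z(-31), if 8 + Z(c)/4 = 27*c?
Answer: -2445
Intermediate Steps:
Z(c) = -32 + 108*c (Z(c) = -32 + 4*(27*c) = -32 + 108*c)
((-5 - 660) + 1600) + Z(-31) = ((-5 - 660) + 1600) + (-32 + 108*(-31)) = (-665 + 1600) + (-32 - 3348) = 935 - 3380 = -2445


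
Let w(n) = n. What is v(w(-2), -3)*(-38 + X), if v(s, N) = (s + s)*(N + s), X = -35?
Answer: -1460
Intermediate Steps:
v(s, N) = 2*s*(N + s) (v(s, N) = (2*s)*(N + s) = 2*s*(N + s))
v(w(-2), -3)*(-38 + X) = (2*(-2)*(-3 - 2))*(-38 - 35) = (2*(-2)*(-5))*(-73) = 20*(-73) = -1460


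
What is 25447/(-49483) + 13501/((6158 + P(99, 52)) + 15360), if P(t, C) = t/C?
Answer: 6263555471/55373208905 ≈ 0.11312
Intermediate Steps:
25447/(-49483) + 13501/((6158 + P(99, 52)) + 15360) = 25447/(-49483) + 13501/((6158 + 99/52) + 15360) = 25447*(-1/49483) + 13501/((6158 + 99*(1/52)) + 15360) = -25447/49483 + 13501/((6158 + 99/52) + 15360) = -25447/49483 + 13501/(320315/52 + 15360) = -25447/49483 + 13501/(1119035/52) = -25447/49483 + 13501*(52/1119035) = -25447/49483 + 702052/1119035 = 6263555471/55373208905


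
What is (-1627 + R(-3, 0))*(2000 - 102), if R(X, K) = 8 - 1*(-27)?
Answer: -3021616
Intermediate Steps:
R(X, K) = 35 (R(X, K) = 8 + 27 = 35)
(-1627 + R(-3, 0))*(2000 - 102) = (-1627 + 35)*(2000 - 102) = -1592*1898 = -3021616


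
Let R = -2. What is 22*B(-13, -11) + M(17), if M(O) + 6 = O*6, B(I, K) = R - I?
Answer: 338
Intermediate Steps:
B(I, K) = -2 - I
M(O) = -6 + 6*O (M(O) = -6 + O*6 = -6 + 6*O)
22*B(-13, -11) + M(17) = 22*(-2 - 1*(-13)) + (-6 + 6*17) = 22*(-2 + 13) + (-6 + 102) = 22*11 + 96 = 242 + 96 = 338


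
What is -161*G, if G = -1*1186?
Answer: 190946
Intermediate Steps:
G = -1186
-161*G = -161*(-1186) = 190946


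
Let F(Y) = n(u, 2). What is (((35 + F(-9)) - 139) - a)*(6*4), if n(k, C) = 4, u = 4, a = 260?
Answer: -8640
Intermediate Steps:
F(Y) = 4
(((35 + F(-9)) - 139) - a)*(6*4) = (((35 + 4) - 139) - 1*260)*(6*4) = ((39 - 139) - 260)*24 = (-100 - 260)*24 = -360*24 = -8640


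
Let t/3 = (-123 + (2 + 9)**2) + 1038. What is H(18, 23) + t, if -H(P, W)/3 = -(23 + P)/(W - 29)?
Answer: 6175/2 ≈ 3087.5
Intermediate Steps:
t = 3108 (t = 3*((-123 + (2 + 9)**2) + 1038) = 3*((-123 + 11**2) + 1038) = 3*((-123 + 121) + 1038) = 3*(-2 + 1038) = 3*1036 = 3108)
H(P, W) = 3*(23 + P)/(-29 + W) (H(P, W) = -(-3)*(23 + P)/(W - 29) = -(-3)*(23 + P)/(-29 + W) = 3*(23 + P)/(-29 + W))
H(18, 23) + t = 3*(23 + 18)/(-29 + 23) + 3108 = 3*41/(-6) + 3108 = 3*(-1/6)*41 + 3108 = -41/2 + 3108 = 6175/2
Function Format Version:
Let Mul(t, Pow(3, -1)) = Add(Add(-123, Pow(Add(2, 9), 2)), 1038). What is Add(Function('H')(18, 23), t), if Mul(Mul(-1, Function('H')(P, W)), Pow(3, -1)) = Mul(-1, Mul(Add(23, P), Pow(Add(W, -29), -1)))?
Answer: Rational(6175, 2) ≈ 3087.5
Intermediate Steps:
t = 3108 (t = Mul(3, Add(Add(-123, Pow(Add(2, 9), 2)), 1038)) = Mul(3, Add(Add(-123, Pow(11, 2)), 1038)) = Mul(3, Add(Add(-123, 121), 1038)) = Mul(3, Add(-2, 1038)) = Mul(3, 1036) = 3108)
Function('H')(P, W) = Mul(3, Pow(Add(-29, W), -1), Add(23, P)) (Function('H')(P, W) = Mul(-3, Mul(-1, Mul(Add(23, P), Pow(Add(W, -29), -1)))) = Mul(-3, Mul(-1, Mul(Add(23, P), Pow(Add(-29, W), -1)))) = Mul(-3, Mul(-1, Mul(Pow(Add(-29, W), -1), Add(23, P)))) = Mul(-3, Mul(-1, Pow(Add(-29, W), -1), Add(23, P))) = Mul(3, Pow(Add(-29, W), -1), Add(23, P)))
Add(Function('H')(18, 23), t) = Add(Mul(3, Pow(Add(-29, 23), -1), Add(23, 18)), 3108) = Add(Mul(3, Pow(-6, -1), 41), 3108) = Add(Mul(3, Rational(-1, 6), 41), 3108) = Add(Rational(-41, 2), 3108) = Rational(6175, 2)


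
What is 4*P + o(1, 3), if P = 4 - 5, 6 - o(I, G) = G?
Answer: -1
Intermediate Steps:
o(I, G) = 6 - G
P = -1
4*P + o(1, 3) = 4*(-1) + (6 - 1*3) = -4 + (6 - 3) = -4 + 3 = -1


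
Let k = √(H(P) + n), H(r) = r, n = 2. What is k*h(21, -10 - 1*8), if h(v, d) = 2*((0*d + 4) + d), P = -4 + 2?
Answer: 0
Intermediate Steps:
P = -2
h(v, d) = 8 + 2*d (h(v, d) = 2*((0 + 4) + d) = 2*(4 + d) = 8 + 2*d)
k = 0 (k = √(-2 + 2) = √0 = 0)
k*h(21, -10 - 1*8) = 0*(8 + 2*(-10 - 1*8)) = 0*(8 + 2*(-10 - 8)) = 0*(8 + 2*(-18)) = 0*(8 - 36) = 0*(-28) = 0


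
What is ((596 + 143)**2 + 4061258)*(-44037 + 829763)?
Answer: 3620137472154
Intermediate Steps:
((596 + 143)**2 + 4061258)*(-44037 + 829763) = (739**2 + 4061258)*785726 = (546121 + 4061258)*785726 = 4607379*785726 = 3620137472154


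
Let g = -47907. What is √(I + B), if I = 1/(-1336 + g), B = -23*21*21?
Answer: 5*I*√983819495410/49243 ≈ 100.71*I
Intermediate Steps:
B = -10143 (B = -483*21 = -10143)
I = -1/49243 (I = 1/(-1336 - 47907) = 1/(-49243) = -1/49243 ≈ -2.0307e-5)
√(I + B) = √(-1/49243 - 10143) = √(-499471750/49243) = 5*I*√983819495410/49243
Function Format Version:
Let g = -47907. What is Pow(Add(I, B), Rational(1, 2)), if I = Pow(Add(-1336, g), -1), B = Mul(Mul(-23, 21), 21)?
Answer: Mul(Rational(5, 49243), I, Pow(983819495410, Rational(1, 2))) ≈ Mul(100.71, I)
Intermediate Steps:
B = -10143 (B = Mul(-483, 21) = -10143)
I = Rational(-1, 49243) (I = Pow(Add(-1336, -47907), -1) = Pow(-49243, -1) = Rational(-1, 49243) ≈ -2.0307e-5)
Pow(Add(I, B), Rational(1, 2)) = Pow(Add(Rational(-1, 49243), -10143), Rational(1, 2)) = Pow(Rational(-499471750, 49243), Rational(1, 2)) = Mul(Rational(5, 49243), I, Pow(983819495410, Rational(1, 2)))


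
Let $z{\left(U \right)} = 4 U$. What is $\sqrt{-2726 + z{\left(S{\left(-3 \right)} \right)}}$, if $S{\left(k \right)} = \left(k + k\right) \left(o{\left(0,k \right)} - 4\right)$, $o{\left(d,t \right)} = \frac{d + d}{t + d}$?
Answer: $i \sqrt{2630} \approx 51.284 i$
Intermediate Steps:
$o{\left(d,t \right)} = \frac{2 d}{d + t}$
$S{\left(k \right)} = - 8 k$ ($S{\left(k \right)} = \left(k + k\right) \left(2 \cdot 0 \frac{1}{0 + k} - 4\right) = 2 k \left(2 \cdot 0 \frac{1}{k} - 4\right) = 2 k \left(0 - 4\right) = 2 k \left(-4\right) = - 8 k$)
$\sqrt{-2726 + z{\left(S{\left(-3 \right)} \right)}} = \sqrt{-2726 + 4 \left(\left(-8\right) \left(-3\right)\right)} = \sqrt{-2726 + 4 \cdot 24} = \sqrt{-2726 + 96} = \sqrt{-2630} = i \sqrt{2630}$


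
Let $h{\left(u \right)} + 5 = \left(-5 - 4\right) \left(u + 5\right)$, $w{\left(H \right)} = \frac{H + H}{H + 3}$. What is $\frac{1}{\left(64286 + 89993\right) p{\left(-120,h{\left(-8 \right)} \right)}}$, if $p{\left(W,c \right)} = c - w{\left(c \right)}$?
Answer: $\frac{25}{78065174} \approx 3.2025 \cdot 10^{-7}$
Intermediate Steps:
$w{\left(H \right)} = \frac{2 H}{3 + H}$
$h{\left(u \right)} = -50 - 9 u$ ($h{\left(u \right)} = -5 + \left(-5 - 4\right) \left(u + 5\right) = -5 - 9 \left(5 + u\right) = -5 - \left(45 + 9 u\right) = -50 - 9 u$)
$p{\left(W,c \right)} = c - \frac{2 c}{3 + c}$
$\frac{1}{\left(64286 + 89993\right) p{\left(-120,h{\left(-8 \right)} \right)}} = \frac{1}{\left(64286 + 89993\right) \frac{\left(-50 - -72\right) \left(1 - -22\right)}{3 - -22}} = \frac{1}{154279 \frac{\left(-50 + 72\right) \left(1 + \left(-50 + 72\right)\right)}{3 + \left(-50 + 72\right)}} = \frac{1}{154279 \frac{22 \left(1 + 22\right)}{3 + 22}} = \frac{1}{154279 \cdot 22 \cdot \frac{1}{25} \cdot 23} = \frac{1}{154279 \cdot \frac{506}{25}} = \frac{1}{154279} \cdot \frac{25}{506} = \frac{25}{78065174}$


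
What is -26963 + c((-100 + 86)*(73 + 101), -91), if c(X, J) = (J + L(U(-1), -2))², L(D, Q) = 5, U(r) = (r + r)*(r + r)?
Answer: -19567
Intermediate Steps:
U(r) = 4*r² (U(r) = (2*r)*(2*r) = 4*r²)
c(X, J) = (5 + J)² (c(X, J) = (J + 5)² = (5 + J)²)
-26963 + c((-100 + 86)*(73 + 101), -91) = -26963 + (5 - 91)² = -26963 + (-86)² = -26963 + 7396 = -19567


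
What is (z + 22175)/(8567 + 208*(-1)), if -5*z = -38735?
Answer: 29922/8359 ≈ 3.5796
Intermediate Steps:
z = 7747 (z = -⅕*(-38735) = 7747)
(z + 22175)/(8567 + 208*(-1)) = (7747 + 22175)/(8567 + 208*(-1)) = 29922/(8567 - 208) = 29922/8359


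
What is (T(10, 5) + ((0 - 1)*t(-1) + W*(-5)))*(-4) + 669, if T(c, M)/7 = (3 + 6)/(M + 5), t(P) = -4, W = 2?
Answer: 3339/5 ≈ 667.80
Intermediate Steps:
T(c, M) = 63/(5 + M) (T(c, M) = 7*((3 + 6)/(M + 5)) = 7*(9/(5 + M)) = 63/(5 + M))
(T(10, 5) + ((0 - 1)*t(-1) + W*(-5)))*(-4) + 669 = (63/(5 + 5) + ((0 - 1)*(-4) + 2*(-5)))*(-4) + 669 = (63/10 + (-1*(-4) - 10))*(-4) + 669 = (63*(⅒) + (4 - 10))*(-4) + 669 = (63/10 - 6)*(-4) + 669 = (3/10)*(-4) + 669 = -6/5 + 669 = 3339/5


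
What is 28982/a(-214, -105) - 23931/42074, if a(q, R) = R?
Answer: -1221901423/4417770 ≈ -276.59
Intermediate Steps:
28982/a(-214, -105) - 23931/42074 = 28982/(-105) - 23931/42074 = 28982*(-1/105) - 23931*1/42074 = -28982/105 - 23931/42074 = -1221901423/4417770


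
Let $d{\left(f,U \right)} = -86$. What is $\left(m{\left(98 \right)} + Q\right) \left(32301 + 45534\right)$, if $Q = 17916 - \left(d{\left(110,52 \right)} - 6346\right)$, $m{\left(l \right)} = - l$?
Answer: $1887498750$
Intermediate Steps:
$Q = 24348$ ($Q = 17916 - \left(-86 - 6346\right) = 17916 - -6432 = 17916 + 6432 = 24348$)
$\left(m{\left(98 \right)} + Q\right) \left(32301 + 45534\right) = \left(\left(-1\right) 98 + 24348\right) \left(32301 + 45534\right) = \left(-98 + 24348\right) 77835 = 24250 \cdot 77835 = 1887498750$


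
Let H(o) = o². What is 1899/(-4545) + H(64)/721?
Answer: 1916349/364105 ≈ 5.2632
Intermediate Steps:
1899/(-4545) + H(64)/721 = 1899/(-4545) + 64²/721 = 1899*(-1/4545) + 4096*(1/721) = -211/505 + 4096/721 = 1916349/364105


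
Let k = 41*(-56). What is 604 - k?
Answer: 2900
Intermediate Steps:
k = -2296
604 - k = 604 - 1*(-2296) = 604 + 2296 = 2900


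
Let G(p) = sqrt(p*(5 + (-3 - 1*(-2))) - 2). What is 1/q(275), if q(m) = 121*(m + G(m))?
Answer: 25/819797 - 3*sqrt(122)/9017767 ≈ 2.6821e-5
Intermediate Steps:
G(p) = sqrt(-2 + 4*p) (G(p) = sqrt(p*(5 + (-3 + 2)) - 2) = sqrt(p*(5 - 1) - 2) = sqrt(p*4 - 2) = sqrt(4*p - 2) = sqrt(-2 + 4*p))
q(m) = 121*m + 121*sqrt(-2 + 4*m) (q(m) = 121*(m + sqrt(-2 + 4*m)) = 121*m + 121*sqrt(-2 + 4*m))
1/q(275) = 1/(121*275 + 121*sqrt(-2 + 4*275)) = 1/(33275 + 121*sqrt(-2 + 1100)) = 1/(33275 + 121*sqrt(1098)) = 1/(33275 + 121*(3*sqrt(122))) = 1/(33275 + 363*sqrt(122))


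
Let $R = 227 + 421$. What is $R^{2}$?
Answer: $419904$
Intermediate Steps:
$R = 648$
$R^{2} = 648^{2} = 419904$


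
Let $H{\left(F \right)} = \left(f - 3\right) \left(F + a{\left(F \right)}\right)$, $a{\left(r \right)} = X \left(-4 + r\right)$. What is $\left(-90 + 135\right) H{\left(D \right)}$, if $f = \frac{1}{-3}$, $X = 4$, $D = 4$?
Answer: $-600$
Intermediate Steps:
$a{\left(r \right)} = -16 + 4 r$ ($a{\left(r \right)} = 4 \left(-4 + r\right) = -16 + 4 r$)
$f = - \frac{1}{3} \approx -0.33333$
$H{\left(F \right)} = \frac{160}{3} - \frac{50 F}{3}$ ($H{\left(F \right)} = \left(- \frac{1}{3} - 3\right) \left(F + \left(-16 + 4 F\right)\right) = - \frac{10 \left(-16 + 5 F\right)}{3} = \frac{160}{3} - \frac{50 F}{3}$)
$\left(-90 + 135\right) H{\left(D \right)} = \left(-90 + 135\right) \left(\frac{160}{3} - \frac{200}{3}\right) = 45 \left(\frac{160}{3} - \frac{200}{3}\right) = 45 \left(- \frac{40}{3}\right) = -600$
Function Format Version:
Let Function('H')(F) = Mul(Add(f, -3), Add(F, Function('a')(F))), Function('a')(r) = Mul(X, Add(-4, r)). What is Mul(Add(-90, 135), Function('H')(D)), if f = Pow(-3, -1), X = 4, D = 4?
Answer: -600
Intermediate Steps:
Function('a')(r) = Add(-16, Mul(4, r)) (Function('a')(r) = Mul(4, Add(-4, r)) = Add(-16, Mul(4, r)))
f = Rational(-1, 3) ≈ -0.33333
Function('H')(F) = Add(Rational(160, 3), Mul(Rational(-50, 3), F)) (Function('H')(F) = Mul(Add(Rational(-1, 3), -3), Add(F, Add(-16, Mul(4, F)))) = Mul(Rational(-10, 3), Add(-16, Mul(5, F))) = Add(Rational(160, 3), Mul(Rational(-50, 3), F)))
Mul(Add(-90, 135), Function('H')(D)) = Mul(Add(-90, 135), Add(Rational(160, 3), Mul(Rational(-50, 3), 4))) = Mul(45, Add(Rational(160, 3), Rational(-200, 3))) = Mul(45, Rational(-40, 3)) = -600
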